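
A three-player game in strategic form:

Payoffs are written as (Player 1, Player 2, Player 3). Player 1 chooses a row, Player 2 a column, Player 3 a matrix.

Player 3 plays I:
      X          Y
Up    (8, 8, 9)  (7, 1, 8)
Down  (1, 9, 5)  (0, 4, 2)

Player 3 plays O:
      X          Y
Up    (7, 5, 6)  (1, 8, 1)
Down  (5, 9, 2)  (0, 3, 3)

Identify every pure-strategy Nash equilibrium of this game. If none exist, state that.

For each strategy profile, look for a profitable unilateral deviation.
(Up, X, I): Player 1 gets 8, best alternative 1; Player 2 gets 8, best alternative 1; Player 3 gets 9, best alternative 6. No profitable deviation — NE.
(Up, X, O): Player 2 can switch to Y (5 → 8). Not NE.
(Up, Y, I): Player 2 can switch to X (1 → 8). Not NE.
(Up, Y, O): Player 3 can switch to I (1 → 8). Not NE.
(Down, X, I): Player 1 can switch to Up (1 → 8). Not NE.
(Down, X, O): Player 1 can switch to Up (5 → 7). Not NE.
(Down, Y, I): Player 1 can switch to Up (0 → 7). Not NE.
(Down, Y, O): Player 1 can switch to Up (0 → 1). Not NE.

(Up, X, I)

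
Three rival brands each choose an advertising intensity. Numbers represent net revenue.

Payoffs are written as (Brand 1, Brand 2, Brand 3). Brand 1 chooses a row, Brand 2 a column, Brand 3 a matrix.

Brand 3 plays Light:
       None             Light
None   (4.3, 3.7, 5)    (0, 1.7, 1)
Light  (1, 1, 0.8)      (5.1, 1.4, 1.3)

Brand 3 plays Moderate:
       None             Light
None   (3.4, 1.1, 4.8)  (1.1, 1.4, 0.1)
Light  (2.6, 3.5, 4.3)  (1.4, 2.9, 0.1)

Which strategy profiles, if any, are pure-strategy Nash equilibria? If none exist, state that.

The pure Nash equilibria are (None, None, Light), (Light, Light, Light).

Brand 1 against (None, Light): payoffs 4.3, 1 → best response None.
Brand 1 against (None, Moderate): payoffs 3.4, 2.6 → best response None.
Brand 1 against (Light, Light): payoffs 0, 5.1 → best response Light.
Brand 1 against (Light, Moderate): payoffs 1.1, 1.4 → best response Light.
Brand 2 against (None, Light): payoffs 3.7, 1.7 → best response None.
Brand 2 against (None, Moderate): payoffs 1.1, 1.4 → best response Light.
Brand 2 against (Light, Light): payoffs 1, 1.4 → best response Light.
Brand 2 against (Light, Moderate): payoffs 3.5, 2.9 → best response None.
Brand 3 against (None, None): payoffs 5, 4.8 → best response Light.
Brand 3 against (None, Light): payoffs 1, 0.1 → best response Light.
Brand 3 against (Light, None): payoffs 0.8, 4.3 → best response Moderate.
Brand 3 against (Light, Light): payoffs 1.3, 0.1 → best response Light.
Mutual best responses: (None, None, Light); (Light, Light, Light).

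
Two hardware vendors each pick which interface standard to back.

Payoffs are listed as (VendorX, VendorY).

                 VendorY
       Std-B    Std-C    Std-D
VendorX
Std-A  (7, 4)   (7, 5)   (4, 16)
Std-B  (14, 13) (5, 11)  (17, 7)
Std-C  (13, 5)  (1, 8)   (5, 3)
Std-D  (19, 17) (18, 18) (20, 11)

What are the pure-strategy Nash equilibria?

(Std-A, Std-B): VendorX can switch to Std-B (7 → 14). Not NE.
(Std-A, Std-C): VendorX can switch to Std-D (7 → 18). Not NE.
(Std-A, Std-D): VendorX can switch to Std-B (4 → 17). Not NE.
(Std-B, Std-B): VendorX can switch to Std-D (14 → 19). Not NE.
(Std-B, Std-C): VendorX can switch to Std-A (5 → 7). Not NE.
(Std-B, Std-D): VendorX can switch to Std-D (17 → 20). Not NE.
(Std-D, Std-C): VendorX gets 18, best alternative 7; VendorY gets 18, best alternative 17. No profitable deviation — NE.
(The remaining 5 profiles each have a profitable deviation by the same check.)

(Std-D, Std-C)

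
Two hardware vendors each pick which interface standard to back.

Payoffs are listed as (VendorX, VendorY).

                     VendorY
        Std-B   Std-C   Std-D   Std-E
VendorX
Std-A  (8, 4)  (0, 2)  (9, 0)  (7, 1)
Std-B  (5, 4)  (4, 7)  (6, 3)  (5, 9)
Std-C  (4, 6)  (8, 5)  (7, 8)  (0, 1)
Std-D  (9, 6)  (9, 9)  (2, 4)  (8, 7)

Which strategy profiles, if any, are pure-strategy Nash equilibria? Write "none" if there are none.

For each player, find the best response to each opponent profile; mutual best responses are the pure NE.
VendorX against Std-B: payoffs 8, 5, 4, 9 → best response Std-D.
VendorX against Std-C: payoffs 0, 4, 8, 9 → best response Std-D.
VendorX against Std-D: payoffs 9, 6, 7, 2 → best response Std-A.
VendorX against Std-E: payoffs 7, 5, 0, 8 → best response Std-D.
VendorY against Std-A: payoffs 4, 2, 0, 1 → best response Std-B.
VendorY against Std-B: payoffs 4, 7, 3, 9 → best response Std-E.
VendorY against Std-C: payoffs 6, 5, 8, 1 → best response Std-D.
VendorY against Std-D: payoffs 6, 9, 4, 7 → best response Std-C.
Mutual best responses: (Std-D, Std-C).

(Std-D, Std-C)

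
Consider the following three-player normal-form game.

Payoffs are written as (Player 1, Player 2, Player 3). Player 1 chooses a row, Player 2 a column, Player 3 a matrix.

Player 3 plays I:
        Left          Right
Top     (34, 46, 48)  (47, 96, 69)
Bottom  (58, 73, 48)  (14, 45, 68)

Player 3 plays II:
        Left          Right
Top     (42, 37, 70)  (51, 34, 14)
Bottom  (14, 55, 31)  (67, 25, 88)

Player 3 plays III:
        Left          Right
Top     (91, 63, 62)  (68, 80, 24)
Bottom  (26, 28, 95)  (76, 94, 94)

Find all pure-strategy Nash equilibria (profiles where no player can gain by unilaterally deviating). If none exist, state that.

Player 1 against (Left, I): payoffs 34, 58 → best response Bottom.
Player 1 against (Left, II): payoffs 42, 14 → best response Top.
Player 1 against (Left, III): payoffs 91, 26 → best response Top.
Player 1 against (Right, I): payoffs 47, 14 → best response Top.
Player 1 against (Right, II): payoffs 51, 67 → best response Bottom.
Player 1 against (Right, III): payoffs 68, 76 → best response Bottom.
Player 2 against (Top, I): payoffs 46, 96 → best response Right.
Player 2 against (Top, II): payoffs 37, 34 → best response Left.
Player 2 against (Top, III): payoffs 63, 80 → best response Right.
Player 2 against (Bottom, I): payoffs 73, 45 → best response Left.
Player 2 against (Bottom, II): payoffs 55, 25 → best response Left.
Player 2 against (Bottom, III): payoffs 28, 94 → best response Right.
Player 3 against (Top, Left): payoffs 48, 70, 62 → best response II.
Player 3 against (Top, Right): payoffs 69, 14, 24 → best response I.
Player 3 against (Bottom, Left): payoffs 48, 31, 95 → best response III.
Player 3 against (Bottom, Right): payoffs 68, 88, 94 → best response III.
Mutual best responses: (Top, Left, II); (Top, Right, I); (Bottom, Right, III).

(Top, Left, II), (Top, Right, I), (Bottom, Right, III)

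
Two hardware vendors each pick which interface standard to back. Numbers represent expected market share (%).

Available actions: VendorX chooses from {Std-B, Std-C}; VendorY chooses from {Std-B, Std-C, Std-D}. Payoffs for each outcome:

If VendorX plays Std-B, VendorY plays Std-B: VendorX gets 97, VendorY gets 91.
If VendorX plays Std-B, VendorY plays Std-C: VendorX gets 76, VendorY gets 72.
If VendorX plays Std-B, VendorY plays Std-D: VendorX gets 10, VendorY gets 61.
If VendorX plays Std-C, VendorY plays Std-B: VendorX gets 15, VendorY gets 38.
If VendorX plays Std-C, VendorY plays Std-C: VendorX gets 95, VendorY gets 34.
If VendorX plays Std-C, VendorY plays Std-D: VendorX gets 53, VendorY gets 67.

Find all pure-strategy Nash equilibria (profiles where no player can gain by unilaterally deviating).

(Std-B, Std-B) and (Std-C, Std-D)

(Std-B, Std-B): VendorX gets 97, best alternative 15; VendorY gets 91, best alternative 72. No profitable deviation — NE.
(Std-B, Std-C): VendorX can switch to Std-C (76 → 95). Not NE.
(Std-B, Std-D): VendorX can switch to Std-C (10 → 53). Not NE.
(Std-C, Std-B): VendorX can switch to Std-B (15 → 97). Not NE.
(Std-C, Std-C): VendorY can switch to Std-B (34 → 38). Not NE.
(Std-C, Std-D): VendorX gets 53, best alternative 10; VendorY gets 67, best alternative 38. No profitable deviation — NE.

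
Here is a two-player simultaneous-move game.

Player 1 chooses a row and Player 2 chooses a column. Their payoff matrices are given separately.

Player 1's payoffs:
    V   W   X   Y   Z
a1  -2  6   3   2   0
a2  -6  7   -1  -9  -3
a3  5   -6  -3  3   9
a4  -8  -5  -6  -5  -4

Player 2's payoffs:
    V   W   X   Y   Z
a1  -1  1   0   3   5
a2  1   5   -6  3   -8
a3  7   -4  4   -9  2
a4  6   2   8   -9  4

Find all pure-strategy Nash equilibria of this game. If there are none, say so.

The pure Nash equilibria are (a2, W) and (a3, V).

Player 1 against V: payoffs -2, -6, 5, -8 → best response a3.
Player 1 against W: payoffs 6, 7, -6, -5 → best response a2.
Player 1 against X: payoffs 3, -1, -3, -6 → best response a1.
Player 1 against Y: payoffs 2, -9, 3, -5 → best response a3.
Player 1 against Z: payoffs 0, -3, 9, -4 → best response a3.
Player 2 against a1: payoffs -1, 1, 0, 3, 5 → best response Z.
Player 2 against a2: payoffs 1, 5, -6, 3, -8 → best response W.
Player 2 against a3: payoffs 7, -4, 4, -9, 2 → best response V.
Player 2 against a4: payoffs 6, 2, 8, -9, 4 → best response X.
Mutual best responses: (a2, W); (a3, V).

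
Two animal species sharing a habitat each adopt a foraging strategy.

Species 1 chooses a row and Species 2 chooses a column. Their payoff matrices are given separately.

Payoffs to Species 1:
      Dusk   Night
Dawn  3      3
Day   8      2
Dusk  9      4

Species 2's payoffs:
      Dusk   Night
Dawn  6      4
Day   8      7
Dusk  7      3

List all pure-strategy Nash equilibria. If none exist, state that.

For each strategy profile, look for a profitable unilateral deviation.
(Dawn, Dusk): Species 1 can switch to Day (3 → 8). Not NE.
(Dawn, Night): Species 1 can switch to Dusk (3 → 4). Not NE.
(Day, Dusk): Species 1 can switch to Dusk (8 → 9). Not NE.
(Day, Night): Species 1 can switch to Dawn (2 → 3). Not NE.
(Dusk, Dusk): Species 1 gets 9, best alternative 8; Species 2 gets 7, best alternative 3. No profitable deviation — NE.
(Dusk, Night): Species 2 can switch to Dusk (3 → 7). Not NE.

Pure NE: (Dusk, Dusk)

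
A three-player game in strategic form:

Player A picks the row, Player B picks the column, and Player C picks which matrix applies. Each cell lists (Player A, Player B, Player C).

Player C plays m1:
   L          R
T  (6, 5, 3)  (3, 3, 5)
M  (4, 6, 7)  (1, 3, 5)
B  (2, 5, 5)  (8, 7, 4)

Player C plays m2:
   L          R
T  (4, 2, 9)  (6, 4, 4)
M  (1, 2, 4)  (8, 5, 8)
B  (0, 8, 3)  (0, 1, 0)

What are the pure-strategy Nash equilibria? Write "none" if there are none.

(T, L, m1): Player C can switch to m2 (3 → 9). Not NE.
(T, L, m2): Player B can switch to R (2 → 4). Not NE.
(T, R, m1): Player A can switch to B (3 → 8). Not NE.
(T, R, m2): Player A can switch to M (6 → 8). Not NE.
(M, L, m1): Player A can switch to T (4 → 6). Not NE.
(M, L, m2): Player A can switch to T (1 → 4). Not NE.
(M, R, m2): Player A gets 8, best alternative 6; Player B gets 5, best alternative 2; Player C gets 8, best alternative 5. No profitable deviation — NE.
(B, R, m1): Player A gets 8, best alternative 3; Player B gets 7, best alternative 5; Player C gets 4, best alternative 0. No profitable deviation — NE.
(The remaining 4 profiles each have a profitable deviation by the same check.)

(M, R, m2); (B, R, m1)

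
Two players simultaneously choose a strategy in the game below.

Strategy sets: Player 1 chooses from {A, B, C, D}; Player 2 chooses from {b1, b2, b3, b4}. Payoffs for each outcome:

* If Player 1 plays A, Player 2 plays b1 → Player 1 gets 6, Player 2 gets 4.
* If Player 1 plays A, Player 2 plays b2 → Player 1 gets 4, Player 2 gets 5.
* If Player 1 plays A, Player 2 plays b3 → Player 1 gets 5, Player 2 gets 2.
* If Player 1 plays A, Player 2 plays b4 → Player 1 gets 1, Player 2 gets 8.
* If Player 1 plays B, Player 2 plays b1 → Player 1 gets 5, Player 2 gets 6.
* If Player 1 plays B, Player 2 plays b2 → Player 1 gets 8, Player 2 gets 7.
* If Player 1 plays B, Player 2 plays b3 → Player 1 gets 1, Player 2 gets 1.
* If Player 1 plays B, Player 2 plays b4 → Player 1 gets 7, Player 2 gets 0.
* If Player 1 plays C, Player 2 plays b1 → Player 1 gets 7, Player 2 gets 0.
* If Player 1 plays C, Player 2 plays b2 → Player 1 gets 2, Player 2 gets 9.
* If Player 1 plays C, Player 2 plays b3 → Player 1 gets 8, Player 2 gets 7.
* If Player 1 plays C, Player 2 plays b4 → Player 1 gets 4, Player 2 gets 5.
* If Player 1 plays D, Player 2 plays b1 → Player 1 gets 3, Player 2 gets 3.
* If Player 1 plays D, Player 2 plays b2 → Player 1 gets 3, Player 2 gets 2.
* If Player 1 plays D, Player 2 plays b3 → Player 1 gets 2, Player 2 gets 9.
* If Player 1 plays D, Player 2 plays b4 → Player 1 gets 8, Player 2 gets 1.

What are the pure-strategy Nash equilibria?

Mark each player's best response to every combination of opponents' strategies; a profile where every player is best-responding is a pure Nash equilibrium.
Player 1 against b1: payoffs 6, 5, 7, 3 → best response C.
Player 1 against b2: payoffs 4, 8, 2, 3 → best response B.
Player 1 against b3: payoffs 5, 1, 8, 2 → best response C.
Player 1 against b4: payoffs 1, 7, 4, 8 → best response D.
Player 2 against A: payoffs 4, 5, 2, 8 → best response b4.
Player 2 against B: payoffs 6, 7, 1, 0 → best response b2.
Player 2 against C: payoffs 0, 9, 7, 5 → best response b2.
Player 2 against D: payoffs 3, 2, 9, 1 → best response b3.
Mutual best responses: (B, b2).

Pure NE: (B, b2)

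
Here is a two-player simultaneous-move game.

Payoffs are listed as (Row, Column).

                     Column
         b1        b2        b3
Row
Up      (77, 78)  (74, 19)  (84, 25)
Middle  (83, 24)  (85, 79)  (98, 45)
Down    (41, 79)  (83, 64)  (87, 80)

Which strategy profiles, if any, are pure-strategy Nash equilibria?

(Up, b1): Row can switch to Middle (77 → 83). Not NE.
(Up, b2): Row can switch to Middle (74 → 85). Not NE.
(Up, b3): Row can switch to Middle (84 → 98). Not NE.
(Middle, b1): Column can switch to b2 (24 → 79). Not NE.
(Middle, b2): Row gets 85, best alternative 83; Column gets 79, best alternative 45. No profitable deviation — NE.
(Middle, b3): Column can switch to b2 (45 → 79). Not NE.
(Down, b1): Row can switch to Up (41 → 77). Not NE.
(Down, b2): Row can switch to Middle (83 → 85). Not NE.
(Down, b3): Row can switch to Middle (87 → 98). Not NE.

Pure NE: (Middle, b2)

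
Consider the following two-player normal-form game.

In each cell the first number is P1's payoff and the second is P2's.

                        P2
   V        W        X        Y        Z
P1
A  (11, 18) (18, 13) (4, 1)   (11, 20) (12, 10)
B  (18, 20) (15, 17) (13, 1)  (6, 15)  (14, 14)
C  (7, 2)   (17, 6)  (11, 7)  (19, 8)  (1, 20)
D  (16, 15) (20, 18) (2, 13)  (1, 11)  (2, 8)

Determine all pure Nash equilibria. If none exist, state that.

(A, V): P1 can switch to B (11 → 18). Not NE.
(A, W): P1 can switch to D (18 → 20). Not NE.
(A, X): P1 can switch to B (4 → 13). Not NE.
(A, Y): P1 can switch to C (11 → 19). Not NE.
(A, Z): P1 can switch to B (12 → 14). Not NE.
(B, V): P1 gets 18, best alternative 16; P2 gets 20, best alternative 17. No profitable deviation — NE.
(B, W): P1 can switch to A (15 → 18). Not NE.
(B, X): P2 can switch to V (1 → 20). Not NE.
(B, Y): P1 can switch to A (6 → 11). Not NE.
(B, Z): P2 can switch to V (14 → 20). Not NE.
(C, V): P1 can switch to A (7 → 11). Not NE.
(D, W): P1 gets 20, best alternative 18; P2 gets 18, best alternative 15. No profitable deviation — NE.
(The remaining 8 profiles each have a profitable deviation by the same check.)

(B, V); (D, W)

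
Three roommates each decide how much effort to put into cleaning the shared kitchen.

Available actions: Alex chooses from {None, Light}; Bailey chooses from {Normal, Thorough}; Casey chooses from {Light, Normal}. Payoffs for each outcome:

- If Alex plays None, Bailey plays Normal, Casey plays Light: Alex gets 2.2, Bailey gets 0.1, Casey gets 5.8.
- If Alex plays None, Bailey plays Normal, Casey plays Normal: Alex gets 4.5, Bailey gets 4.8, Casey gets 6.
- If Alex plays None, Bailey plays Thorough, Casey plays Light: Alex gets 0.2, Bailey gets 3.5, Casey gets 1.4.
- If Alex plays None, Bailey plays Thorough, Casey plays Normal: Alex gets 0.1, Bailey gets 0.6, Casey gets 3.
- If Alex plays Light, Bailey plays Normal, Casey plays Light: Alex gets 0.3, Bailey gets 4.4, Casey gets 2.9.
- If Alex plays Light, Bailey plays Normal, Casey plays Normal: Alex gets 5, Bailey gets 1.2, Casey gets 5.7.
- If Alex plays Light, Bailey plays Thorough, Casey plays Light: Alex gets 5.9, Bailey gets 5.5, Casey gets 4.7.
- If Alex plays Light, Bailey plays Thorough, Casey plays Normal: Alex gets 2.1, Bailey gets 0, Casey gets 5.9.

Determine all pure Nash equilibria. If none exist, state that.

Check each profile: it is a Nash equilibrium iff no player can strictly gain by switching unilaterally.
(None, Normal, Light): Bailey can switch to Thorough (0.1 → 3.5). Not NE.
(None, Normal, Normal): Alex can switch to Light (4.5 → 5). Not NE.
(None, Thorough, Light): Alex can switch to Light (0.2 → 5.9). Not NE.
(None, Thorough, Normal): Alex can switch to Light (0.1 → 2.1). Not NE.
(Light, Normal, Light): Alex can switch to None (0.3 → 2.2). Not NE.
(Light, Normal, Normal): Alex gets 5, best alternative 4.5; Bailey gets 1.2, best alternative 0; Casey gets 5.7, best alternative 2.9. No profitable deviation — NE.
(Light, Thorough, Light): Casey can switch to Normal (4.7 → 5.9). Not NE.
(Light, Thorough, Normal): Bailey can switch to Normal (0 → 1.2). Not NE.

Pure NE: (Light, Normal, Normal)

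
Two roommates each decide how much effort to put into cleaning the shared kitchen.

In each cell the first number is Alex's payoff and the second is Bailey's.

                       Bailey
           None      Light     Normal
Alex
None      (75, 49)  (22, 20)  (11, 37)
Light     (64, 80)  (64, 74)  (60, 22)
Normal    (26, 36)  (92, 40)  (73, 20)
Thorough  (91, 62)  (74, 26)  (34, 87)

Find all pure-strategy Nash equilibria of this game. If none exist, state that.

(None, None): Alex can switch to Thorough (75 → 91). Not NE.
(None, Light): Alex can switch to Light (22 → 64). Not NE.
(None, Normal): Alex can switch to Light (11 → 60). Not NE.
(Light, None): Alex can switch to None (64 → 75). Not NE.
(Light, Light): Alex can switch to Normal (64 → 92). Not NE.
(Light, Normal): Alex can switch to Normal (60 → 73). Not NE.
(Normal, Light): Alex gets 92, best alternative 74; Bailey gets 40, best alternative 36. No profitable deviation — NE.
(The remaining 5 profiles each have a profitable deviation by the same check.)

Pure NE: (Normal, Light)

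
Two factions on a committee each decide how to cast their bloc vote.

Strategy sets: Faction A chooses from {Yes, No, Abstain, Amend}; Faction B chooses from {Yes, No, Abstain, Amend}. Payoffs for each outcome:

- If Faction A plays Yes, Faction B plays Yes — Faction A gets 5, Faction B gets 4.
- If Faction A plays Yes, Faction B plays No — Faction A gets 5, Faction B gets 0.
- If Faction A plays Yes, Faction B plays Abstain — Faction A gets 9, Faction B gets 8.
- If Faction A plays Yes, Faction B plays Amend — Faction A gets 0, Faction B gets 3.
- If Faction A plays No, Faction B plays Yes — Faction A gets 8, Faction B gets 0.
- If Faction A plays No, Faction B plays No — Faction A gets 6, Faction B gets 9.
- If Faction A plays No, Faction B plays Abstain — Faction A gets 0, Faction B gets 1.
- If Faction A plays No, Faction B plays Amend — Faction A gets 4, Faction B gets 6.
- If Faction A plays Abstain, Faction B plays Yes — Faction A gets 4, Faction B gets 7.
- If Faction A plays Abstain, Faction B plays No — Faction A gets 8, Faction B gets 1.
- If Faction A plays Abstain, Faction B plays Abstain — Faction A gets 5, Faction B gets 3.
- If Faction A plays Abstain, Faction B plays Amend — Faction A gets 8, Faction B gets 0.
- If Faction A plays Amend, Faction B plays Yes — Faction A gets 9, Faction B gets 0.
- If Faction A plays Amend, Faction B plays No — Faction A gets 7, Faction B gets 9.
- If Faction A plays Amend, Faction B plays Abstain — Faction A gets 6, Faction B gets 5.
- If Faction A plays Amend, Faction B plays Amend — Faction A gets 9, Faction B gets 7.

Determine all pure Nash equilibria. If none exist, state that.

Pure NE: (Yes, Abstain)

Faction A against Yes: payoffs 5, 8, 4, 9 → best response Amend.
Faction A against No: payoffs 5, 6, 8, 7 → best response Abstain.
Faction A against Abstain: payoffs 9, 0, 5, 6 → best response Yes.
Faction A against Amend: payoffs 0, 4, 8, 9 → best response Amend.
Faction B against Yes: payoffs 4, 0, 8, 3 → best response Abstain.
Faction B against No: payoffs 0, 9, 1, 6 → best response No.
Faction B against Abstain: payoffs 7, 1, 3, 0 → best response Yes.
Faction B against Amend: payoffs 0, 9, 5, 7 → best response No.
Mutual best responses: (Yes, Abstain).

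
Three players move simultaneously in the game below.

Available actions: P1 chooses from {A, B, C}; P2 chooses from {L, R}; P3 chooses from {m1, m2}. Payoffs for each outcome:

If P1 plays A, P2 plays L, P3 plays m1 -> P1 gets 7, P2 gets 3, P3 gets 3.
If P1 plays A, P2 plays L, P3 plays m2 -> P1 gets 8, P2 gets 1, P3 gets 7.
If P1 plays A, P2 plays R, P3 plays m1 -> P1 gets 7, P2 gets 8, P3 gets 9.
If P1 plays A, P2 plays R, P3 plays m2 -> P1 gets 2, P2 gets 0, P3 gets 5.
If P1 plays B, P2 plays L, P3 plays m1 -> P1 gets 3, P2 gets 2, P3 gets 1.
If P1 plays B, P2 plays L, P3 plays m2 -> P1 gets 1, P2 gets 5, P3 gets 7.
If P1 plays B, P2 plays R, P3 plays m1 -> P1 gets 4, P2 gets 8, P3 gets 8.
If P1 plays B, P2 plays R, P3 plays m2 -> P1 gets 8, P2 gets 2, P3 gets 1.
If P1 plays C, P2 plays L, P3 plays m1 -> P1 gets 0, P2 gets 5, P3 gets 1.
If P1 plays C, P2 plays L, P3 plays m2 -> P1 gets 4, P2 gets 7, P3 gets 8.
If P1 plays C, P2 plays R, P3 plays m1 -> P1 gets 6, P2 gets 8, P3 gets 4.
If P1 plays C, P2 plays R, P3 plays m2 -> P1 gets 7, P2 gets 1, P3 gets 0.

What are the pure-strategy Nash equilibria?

The pure Nash equilibria are (A, L, m2) and (A, R, m1).

(A, L, m1): P2 can switch to R (3 → 8). Not NE.
(A, L, m2): P1 gets 8, best alternative 4; P2 gets 1, best alternative 0; P3 gets 7, best alternative 3. No profitable deviation — NE.
(A, R, m1): P1 gets 7, best alternative 6; P2 gets 8, best alternative 3; P3 gets 9, best alternative 5. No profitable deviation — NE.
(A, R, m2): P1 can switch to B (2 → 8). Not NE.
(B, L, m1): P1 can switch to A (3 → 7). Not NE.
(B, L, m2): P1 can switch to A (1 → 8). Not NE.
(B, R, m1): P1 can switch to A (4 → 7). Not NE.
(B, R, m2): P2 can switch to L (2 → 5). Not NE.
(The remaining 4 profiles each have a profitable deviation by the same check.)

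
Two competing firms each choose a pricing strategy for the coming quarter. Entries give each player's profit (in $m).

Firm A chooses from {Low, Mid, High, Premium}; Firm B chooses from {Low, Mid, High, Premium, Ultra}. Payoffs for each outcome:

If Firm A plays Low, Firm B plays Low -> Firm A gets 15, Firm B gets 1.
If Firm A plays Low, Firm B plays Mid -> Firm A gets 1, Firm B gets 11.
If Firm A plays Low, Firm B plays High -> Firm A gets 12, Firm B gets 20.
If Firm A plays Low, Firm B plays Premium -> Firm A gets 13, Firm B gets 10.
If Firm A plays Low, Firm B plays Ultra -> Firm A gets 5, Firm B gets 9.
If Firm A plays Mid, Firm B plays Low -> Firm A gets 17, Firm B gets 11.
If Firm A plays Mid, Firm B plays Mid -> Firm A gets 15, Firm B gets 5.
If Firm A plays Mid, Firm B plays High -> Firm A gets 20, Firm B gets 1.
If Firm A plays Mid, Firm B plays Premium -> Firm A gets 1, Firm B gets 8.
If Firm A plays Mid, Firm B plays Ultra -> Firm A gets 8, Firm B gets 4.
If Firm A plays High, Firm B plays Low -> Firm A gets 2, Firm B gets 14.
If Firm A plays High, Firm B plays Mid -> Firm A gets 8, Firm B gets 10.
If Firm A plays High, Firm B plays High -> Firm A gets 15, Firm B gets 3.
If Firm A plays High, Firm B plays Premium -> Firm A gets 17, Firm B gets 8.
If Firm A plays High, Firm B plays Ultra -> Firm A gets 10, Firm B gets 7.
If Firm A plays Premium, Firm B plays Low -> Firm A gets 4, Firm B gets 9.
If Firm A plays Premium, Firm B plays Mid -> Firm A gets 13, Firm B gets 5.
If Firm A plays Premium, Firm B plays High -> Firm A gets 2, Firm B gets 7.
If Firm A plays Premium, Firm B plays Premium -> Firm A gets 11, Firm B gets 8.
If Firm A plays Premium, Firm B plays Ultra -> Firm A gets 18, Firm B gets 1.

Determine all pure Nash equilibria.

(Low, Low): Firm A can switch to Mid (15 → 17). Not NE.
(Low, Mid): Firm A can switch to Mid (1 → 15). Not NE.
(Low, High): Firm A can switch to Mid (12 → 20). Not NE.
(Low, Premium): Firm A can switch to High (13 → 17). Not NE.
(Low, Ultra): Firm A can switch to Mid (5 → 8). Not NE.
(Mid, Low): Firm A gets 17, best alternative 15; Firm B gets 11, best alternative 8. No profitable deviation — NE.
(Mid, Mid): Firm B can switch to Low (5 → 11). Not NE.
(The remaining 13 profiles each have a profitable deviation by the same check.)

Pure NE: (Mid, Low)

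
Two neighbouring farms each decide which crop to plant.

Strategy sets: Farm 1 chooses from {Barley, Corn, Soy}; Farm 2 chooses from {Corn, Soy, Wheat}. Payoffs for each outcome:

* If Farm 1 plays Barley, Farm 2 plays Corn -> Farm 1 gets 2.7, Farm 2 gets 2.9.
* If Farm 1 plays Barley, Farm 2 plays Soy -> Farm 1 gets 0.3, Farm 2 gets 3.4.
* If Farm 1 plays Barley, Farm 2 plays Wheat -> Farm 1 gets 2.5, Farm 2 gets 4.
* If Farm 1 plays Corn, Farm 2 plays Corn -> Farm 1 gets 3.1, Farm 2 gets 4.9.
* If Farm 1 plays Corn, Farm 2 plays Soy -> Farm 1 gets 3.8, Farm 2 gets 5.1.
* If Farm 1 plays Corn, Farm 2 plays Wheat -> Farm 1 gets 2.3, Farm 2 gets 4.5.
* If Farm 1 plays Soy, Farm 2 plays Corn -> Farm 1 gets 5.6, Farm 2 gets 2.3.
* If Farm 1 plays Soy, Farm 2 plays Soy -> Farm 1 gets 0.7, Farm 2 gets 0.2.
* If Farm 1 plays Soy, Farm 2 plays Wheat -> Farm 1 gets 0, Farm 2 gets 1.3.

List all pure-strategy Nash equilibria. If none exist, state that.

(Barley, Corn): Farm 1 can switch to Corn (2.7 → 3.1). Not NE.
(Barley, Soy): Farm 1 can switch to Corn (0.3 → 3.8). Not NE.
(Barley, Wheat): Farm 1 gets 2.5, best alternative 2.3; Farm 2 gets 4, best alternative 3.4. No profitable deviation — NE.
(Corn, Corn): Farm 1 can switch to Soy (3.1 → 5.6). Not NE.
(Corn, Soy): Farm 1 gets 3.8, best alternative 0.7; Farm 2 gets 5.1, best alternative 4.9. No profitable deviation — NE.
(Corn, Wheat): Farm 1 can switch to Barley (2.3 → 2.5). Not NE.
(Soy, Corn): Farm 1 gets 5.6, best alternative 3.1; Farm 2 gets 2.3, best alternative 1.3. No profitable deviation — NE.
(Soy, Soy): Farm 1 can switch to Corn (0.7 → 3.8). Not NE.
(Soy, Wheat): Farm 1 can switch to Barley (0 → 2.5). Not NE.

Pure-strategy Nash equilibria: (Barley, Wheat), (Corn, Soy), (Soy, Corn)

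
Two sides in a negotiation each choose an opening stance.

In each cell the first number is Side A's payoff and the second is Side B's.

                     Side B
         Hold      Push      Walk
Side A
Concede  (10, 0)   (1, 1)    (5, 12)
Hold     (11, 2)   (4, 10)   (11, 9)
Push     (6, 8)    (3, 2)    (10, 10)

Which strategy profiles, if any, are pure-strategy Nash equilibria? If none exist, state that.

The unique pure-strategy Nash equilibrium is (Hold, Push).

Side A against Hold: payoffs 10, 11, 6 → best response Hold.
Side A against Push: payoffs 1, 4, 3 → best response Hold.
Side A against Walk: payoffs 5, 11, 10 → best response Hold.
Side B against Concede: payoffs 0, 1, 12 → best response Walk.
Side B against Hold: payoffs 2, 10, 9 → best response Push.
Side B against Push: payoffs 8, 2, 10 → best response Walk.
Mutual best responses: (Hold, Push).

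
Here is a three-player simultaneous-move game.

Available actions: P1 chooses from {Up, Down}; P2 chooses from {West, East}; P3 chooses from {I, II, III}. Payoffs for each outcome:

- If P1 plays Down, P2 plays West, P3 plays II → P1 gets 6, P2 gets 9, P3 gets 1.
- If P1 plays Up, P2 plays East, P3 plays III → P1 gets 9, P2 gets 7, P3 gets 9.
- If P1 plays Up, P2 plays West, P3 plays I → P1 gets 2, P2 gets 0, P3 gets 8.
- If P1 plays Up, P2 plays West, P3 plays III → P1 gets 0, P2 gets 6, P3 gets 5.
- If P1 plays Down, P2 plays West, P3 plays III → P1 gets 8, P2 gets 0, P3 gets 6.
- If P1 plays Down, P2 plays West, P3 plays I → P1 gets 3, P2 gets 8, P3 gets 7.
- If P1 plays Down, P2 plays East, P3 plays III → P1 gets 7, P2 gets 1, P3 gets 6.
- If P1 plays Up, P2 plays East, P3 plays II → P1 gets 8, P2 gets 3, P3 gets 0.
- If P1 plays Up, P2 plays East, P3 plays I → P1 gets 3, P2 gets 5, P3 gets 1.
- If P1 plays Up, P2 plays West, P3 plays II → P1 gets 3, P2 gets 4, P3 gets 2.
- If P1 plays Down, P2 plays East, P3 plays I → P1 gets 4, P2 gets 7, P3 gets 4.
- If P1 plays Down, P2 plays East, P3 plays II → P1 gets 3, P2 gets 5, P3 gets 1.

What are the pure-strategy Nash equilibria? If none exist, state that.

P1 against (West, I): payoffs 2, 3 → best response Down.
P1 against (West, II): payoffs 3, 6 → best response Down.
P1 against (West, III): payoffs 0, 8 → best response Down.
P1 against (East, I): payoffs 3, 4 → best response Down.
P1 against (East, II): payoffs 8, 3 → best response Up.
P1 against (East, III): payoffs 9, 7 → best response Up.
P2 against (Up, I): payoffs 0, 5 → best response East.
P2 against (Up, II): payoffs 4, 3 → best response West.
P2 against (Up, III): payoffs 6, 7 → best response East.
P2 against (Down, I): payoffs 8, 7 → best response West.
P2 against (Down, II): payoffs 9, 5 → best response West.
P2 against (Down, III): payoffs 0, 1 → best response East.
P3 against (Up, West): payoffs 8, 2, 5 → best response I.
P3 against (Up, East): payoffs 1, 0, 9 → best response III.
P3 against (Down, West): payoffs 7, 1, 6 → best response I.
P3 against (Down, East): payoffs 4, 1, 6 → best response III.
Mutual best responses: (Up, East, III); (Down, West, I).

(Up, East, III) and (Down, West, I)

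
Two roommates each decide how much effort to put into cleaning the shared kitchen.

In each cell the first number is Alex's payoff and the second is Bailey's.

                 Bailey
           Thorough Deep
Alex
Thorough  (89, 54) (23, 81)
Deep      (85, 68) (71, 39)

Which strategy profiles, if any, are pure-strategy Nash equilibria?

Alex against Thorough: payoffs 89, 85 → best response Thorough.
Alex against Deep: payoffs 23, 71 → best response Deep.
Bailey against Thorough: payoffs 54, 81 → best response Deep.
Bailey against Deep: payoffs 68, 39 → best response Thorough.
No profile is a mutual best response for all players.

This game has no pure Nash equilibrium.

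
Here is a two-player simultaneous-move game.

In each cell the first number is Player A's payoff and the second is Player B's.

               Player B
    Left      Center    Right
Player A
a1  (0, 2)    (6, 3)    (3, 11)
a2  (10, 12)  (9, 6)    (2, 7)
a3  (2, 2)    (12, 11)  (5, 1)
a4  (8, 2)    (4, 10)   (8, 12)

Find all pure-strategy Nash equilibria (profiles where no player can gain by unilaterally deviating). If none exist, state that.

Player A against Left: payoffs 0, 10, 2, 8 → best response a2.
Player A against Center: payoffs 6, 9, 12, 4 → best response a3.
Player A against Right: payoffs 3, 2, 5, 8 → best response a4.
Player B against a1: payoffs 2, 3, 11 → best response Right.
Player B against a2: payoffs 12, 6, 7 → best response Left.
Player B against a3: payoffs 2, 11, 1 → best response Center.
Player B against a4: payoffs 2, 10, 12 → best response Right.
Mutual best responses: (a2, Left); (a3, Center); (a4, Right).

The pure Nash equilibria are (a2, Left), (a3, Center), (a4, Right).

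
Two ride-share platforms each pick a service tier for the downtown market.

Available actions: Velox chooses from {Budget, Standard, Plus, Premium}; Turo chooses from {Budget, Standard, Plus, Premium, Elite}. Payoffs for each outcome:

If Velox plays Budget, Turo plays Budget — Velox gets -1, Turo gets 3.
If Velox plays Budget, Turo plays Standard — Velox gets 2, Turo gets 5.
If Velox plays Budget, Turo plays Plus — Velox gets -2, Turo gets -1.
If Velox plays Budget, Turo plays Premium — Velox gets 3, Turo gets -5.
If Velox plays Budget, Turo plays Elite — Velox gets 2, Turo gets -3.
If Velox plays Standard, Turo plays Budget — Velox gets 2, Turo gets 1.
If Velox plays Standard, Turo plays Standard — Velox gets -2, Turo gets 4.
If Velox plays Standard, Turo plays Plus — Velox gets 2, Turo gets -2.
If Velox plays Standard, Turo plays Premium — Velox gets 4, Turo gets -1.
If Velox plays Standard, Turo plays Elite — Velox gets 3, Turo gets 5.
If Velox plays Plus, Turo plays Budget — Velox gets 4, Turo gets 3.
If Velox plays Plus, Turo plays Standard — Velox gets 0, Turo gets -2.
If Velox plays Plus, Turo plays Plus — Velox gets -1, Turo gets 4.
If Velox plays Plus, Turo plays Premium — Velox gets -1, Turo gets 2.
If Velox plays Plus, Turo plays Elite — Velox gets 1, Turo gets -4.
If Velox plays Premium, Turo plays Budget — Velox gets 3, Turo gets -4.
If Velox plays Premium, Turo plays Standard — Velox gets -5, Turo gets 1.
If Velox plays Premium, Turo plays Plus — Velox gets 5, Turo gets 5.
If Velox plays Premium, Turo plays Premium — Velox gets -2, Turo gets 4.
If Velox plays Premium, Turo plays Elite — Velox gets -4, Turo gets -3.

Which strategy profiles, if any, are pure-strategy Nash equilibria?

For each player, find the best response to each opponent profile; mutual best responses are the pure NE.
Velox against Budget: payoffs -1, 2, 4, 3 → best response Plus.
Velox against Standard: payoffs 2, -2, 0, -5 → best response Budget.
Velox against Plus: payoffs -2, 2, -1, 5 → best response Premium.
Velox against Premium: payoffs 3, 4, -1, -2 → best response Standard.
Velox against Elite: payoffs 2, 3, 1, -4 → best response Standard.
Turo against Budget: payoffs 3, 5, -1, -5, -3 → best response Standard.
Turo against Standard: payoffs 1, 4, -2, -1, 5 → best response Elite.
Turo against Plus: payoffs 3, -2, 4, 2, -4 → best response Plus.
Turo against Premium: payoffs -4, 1, 5, 4, -3 → best response Plus.
Mutual best responses: (Budget, Standard); (Standard, Elite); (Premium, Plus).

Pure-strategy Nash equilibria: (Budget, Standard) and (Standard, Elite) and (Premium, Plus)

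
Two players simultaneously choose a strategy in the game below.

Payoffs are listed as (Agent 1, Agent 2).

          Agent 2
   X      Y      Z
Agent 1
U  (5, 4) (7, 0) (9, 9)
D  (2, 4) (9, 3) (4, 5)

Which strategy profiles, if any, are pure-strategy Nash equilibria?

The unique pure-strategy Nash equilibrium is (U, Z).

(U, X): Agent 2 can switch to Z (4 → 9). Not NE.
(U, Y): Agent 1 can switch to D (7 → 9). Not NE.
(U, Z): Agent 1 gets 9, best alternative 4; Agent 2 gets 9, best alternative 4. No profitable deviation — NE.
(D, X): Agent 1 can switch to U (2 → 5). Not NE.
(D, Y): Agent 2 can switch to X (3 → 4). Not NE.
(D, Z): Agent 1 can switch to U (4 → 9). Not NE.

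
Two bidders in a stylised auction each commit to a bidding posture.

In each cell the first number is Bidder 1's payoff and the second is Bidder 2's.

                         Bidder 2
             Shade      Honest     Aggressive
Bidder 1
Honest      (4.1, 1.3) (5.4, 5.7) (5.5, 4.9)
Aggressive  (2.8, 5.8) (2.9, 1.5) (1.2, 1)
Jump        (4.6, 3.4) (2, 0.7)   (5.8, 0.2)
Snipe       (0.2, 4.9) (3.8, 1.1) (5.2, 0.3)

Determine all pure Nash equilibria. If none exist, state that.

The pure Nash equilibria are (Honest, Honest); (Jump, Shade).

Bidder 1 against Shade: payoffs 4.1, 2.8, 4.6, 0.2 → best response Jump.
Bidder 1 against Honest: payoffs 5.4, 2.9, 2, 3.8 → best response Honest.
Bidder 1 against Aggressive: payoffs 5.5, 1.2, 5.8, 5.2 → best response Jump.
Bidder 2 against Honest: payoffs 1.3, 5.7, 4.9 → best response Honest.
Bidder 2 against Aggressive: payoffs 5.8, 1.5, 1 → best response Shade.
Bidder 2 against Jump: payoffs 3.4, 0.7, 0.2 → best response Shade.
Bidder 2 against Snipe: payoffs 4.9, 1.1, 0.3 → best response Shade.
Mutual best responses: (Honest, Honest); (Jump, Shade).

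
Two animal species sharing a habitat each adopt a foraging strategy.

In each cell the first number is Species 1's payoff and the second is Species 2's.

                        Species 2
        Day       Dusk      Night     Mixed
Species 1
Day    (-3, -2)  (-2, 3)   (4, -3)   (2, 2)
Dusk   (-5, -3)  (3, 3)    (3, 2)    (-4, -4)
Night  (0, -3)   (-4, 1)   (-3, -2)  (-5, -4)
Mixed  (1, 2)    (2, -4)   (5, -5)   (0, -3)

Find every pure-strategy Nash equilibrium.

(Dusk, Dusk), (Mixed, Day)

For each strategy profile, look for a profitable unilateral deviation.
(Day, Day): Species 1 can switch to Night (-3 → 0). Not NE.
(Day, Dusk): Species 1 can switch to Dusk (-2 → 3). Not NE.
(Day, Night): Species 1 can switch to Mixed (4 → 5). Not NE.
(Day, Mixed): Species 2 can switch to Dusk (2 → 3). Not NE.
(Dusk, Day): Species 1 can switch to Day (-5 → -3). Not NE.
(Dusk, Dusk): Species 1 gets 3, best alternative 2; Species 2 gets 3, best alternative 2. No profitable deviation — NE.
(Dusk, Night): Species 1 can switch to Day (3 → 4). Not NE.
(Mixed, Day): Species 1 gets 1, best alternative 0; Species 2 gets 2, best alternative -3. No profitable deviation — NE.
(The remaining 8 profiles each have a profitable deviation by the same check.)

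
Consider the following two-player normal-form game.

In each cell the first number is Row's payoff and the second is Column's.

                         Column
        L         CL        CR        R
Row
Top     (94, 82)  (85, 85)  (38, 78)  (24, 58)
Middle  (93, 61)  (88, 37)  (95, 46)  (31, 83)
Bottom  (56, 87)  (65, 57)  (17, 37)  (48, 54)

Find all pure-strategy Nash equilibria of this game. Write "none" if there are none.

(Top, L): Column can switch to CL (82 → 85). Not NE.
(Top, CL): Row can switch to Middle (85 → 88). Not NE.
(Top, CR): Row can switch to Middle (38 → 95). Not NE.
(Top, R): Row can switch to Middle (24 → 31). Not NE.
(Middle, L): Row can switch to Top (93 → 94). Not NE.
(Middle, CL): Column can switch to L (37 → 61). Not NE.
(Middle, CR): Column can switch to L (46 → 61). Not NE.
(Middle, R): Row can switch to Bottom (31 → 48). Not NE.
(Bottom, L): Row can switch to Top (56 → 94). Not NE.
(Bottom, CL): Row can switch to Top (65 → 85). Not NE.
(Bottom, CR): Row can switch to Top (17 → 38). Not NE.
(Bottom, R): Column can switch to L (54 → 87). Not NE.

There is no pure-strategy Nash equilibrium.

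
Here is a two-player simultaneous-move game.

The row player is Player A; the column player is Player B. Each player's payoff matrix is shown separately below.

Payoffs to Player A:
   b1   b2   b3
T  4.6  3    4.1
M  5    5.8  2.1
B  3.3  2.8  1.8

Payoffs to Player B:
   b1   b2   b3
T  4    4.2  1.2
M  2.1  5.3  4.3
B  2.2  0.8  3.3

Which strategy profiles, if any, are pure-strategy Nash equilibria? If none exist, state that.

(T, b1): Player A can switch to M (4.6 → 5). Not NE.
(T, b2): Player A can switch to M (3 → 5.8). Not NE.
(T, b3): Player B can switch to b1 (1.2 → 4). Not NE.
(M, b1): Player B can switch to b2 (2.1 → 5.3). Not NE.
(M, b2): Player A gets 5.8, best alternative 3; Player B gets 5.3, best alternative 4.3. No profitable deviation — NE.
(M, b3): Player A can switch to T (2.1 → 4.1). Not NE.
(B, b1): Player A can switch to T (3.3 → 4.6). Not NE.
(B, b2): Player A can switch to T (2.8 → 3). Not NE.
(B, b3): Player A can switch to T (1.8 → 4.1). Not NE.

(M, b2)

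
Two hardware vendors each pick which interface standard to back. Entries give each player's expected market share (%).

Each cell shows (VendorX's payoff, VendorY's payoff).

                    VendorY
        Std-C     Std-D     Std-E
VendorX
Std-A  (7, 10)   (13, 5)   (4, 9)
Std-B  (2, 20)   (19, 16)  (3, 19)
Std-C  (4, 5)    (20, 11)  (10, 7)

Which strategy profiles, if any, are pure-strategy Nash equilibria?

(Std-A, Std-C), (Std-C, Std-D)

Check each profile: it is a Nash equilibrium iff no player can strictly gain by switching unilaterally.
(Std-A, Std-C): VendorX gets 7, best alternative 4; VendorY gets 10, best alternative 9. No profitable deviation — NE.
(Std-A, Std-D): VendorX can switch to Std-B (13 → 19). Not NE.
(Std-A, Std-E): VendorX can switch to Std-C (4 → 10). Not NE.
(Std-B, Std-C): VendorX can switch to Std-A (2 → 7). Not NE.
(Std-B, Std-D): VendorX can switch to Std-C (19 → 20). Not NE.
(Std-B, Std-E): VendorX can switch to Std-A (3 → 4). Not NE.
(Std-C, Std-C): VendorX can switch to Std-A (4 → 7). Not NE.
(Std-C, Std-D): VendorX gets 20, best alternative 19; VendorY gets 11, best alternative 7. No profitable deviation — NE.
(Std-C, Std-E): VendorY can switch to Std-D (7 → 11). Not NE.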